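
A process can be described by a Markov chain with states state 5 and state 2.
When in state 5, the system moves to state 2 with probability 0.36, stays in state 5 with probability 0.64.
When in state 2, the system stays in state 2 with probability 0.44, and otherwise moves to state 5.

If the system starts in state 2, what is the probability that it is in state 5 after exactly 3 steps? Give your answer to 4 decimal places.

0.6084

Propagate the distribution vector 3 steps from state 2.
After 0 steps: (0.0000, 1.0000)
After 1 step: (0.5600, 0.4400)
After 2 steps: (0.6048, 0.3952)
After 3 steps: (0.6084, 0.3916)
P(in state 5 after 3 steps) = 0.6084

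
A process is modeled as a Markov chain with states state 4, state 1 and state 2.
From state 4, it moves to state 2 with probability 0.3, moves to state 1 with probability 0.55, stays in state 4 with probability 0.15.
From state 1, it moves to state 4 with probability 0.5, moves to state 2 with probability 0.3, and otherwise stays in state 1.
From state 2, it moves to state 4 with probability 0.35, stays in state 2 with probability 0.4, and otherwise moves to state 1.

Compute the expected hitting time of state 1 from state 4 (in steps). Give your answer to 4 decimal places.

Let t(s) be the expected number of steps to first reach state 1 from state s, with t(state 1) = 0. Conditioning on the first step:
t(state 4) = 1 + 0.15·t(state 4) + 0.3·t(state 2)
t(state 2) = 1 + 0.35·t(state 4) + 0.4·t(state 2)
Solving: t(state 4) = 2.2222, t(state 2) = 2.9630.
Expected steps from state 4 to state 1: 2.2222.

2.2222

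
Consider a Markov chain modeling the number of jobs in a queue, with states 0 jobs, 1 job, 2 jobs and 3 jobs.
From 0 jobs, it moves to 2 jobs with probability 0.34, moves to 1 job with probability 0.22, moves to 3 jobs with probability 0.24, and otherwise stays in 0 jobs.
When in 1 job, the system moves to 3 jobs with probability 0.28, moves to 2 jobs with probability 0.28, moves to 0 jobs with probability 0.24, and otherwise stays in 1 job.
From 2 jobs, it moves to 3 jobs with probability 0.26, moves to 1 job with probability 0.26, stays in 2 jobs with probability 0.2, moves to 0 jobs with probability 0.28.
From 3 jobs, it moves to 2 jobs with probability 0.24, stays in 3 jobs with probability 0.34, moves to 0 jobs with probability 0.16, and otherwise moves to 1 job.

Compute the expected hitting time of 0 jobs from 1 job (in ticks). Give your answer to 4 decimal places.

4.4144

Let t(s) be the expected number of ticks to first reach 0 jobs from state s, with t(0 jobs) = 0. Conditioning on the first tick:
t(1 job) = 1 + 0.2·t(1 job) + 0.28·t(2 jobs) + 0.28·t(3 jobs)
t(2 jobs) = 1 + 0.26·t(1 job) + 0.2·t(2 jobs) + 0.26·t(3 jobs)
t(3 jobs) = 1 + 0.26·t(1 job) + 0.24·t(2 jobs) + 0.34·t(3 jobs)
Solving: t(1 job) = 4.4144, t(2 jobs) = 4.2438, t(3 jobs) = 4.7974.
Expected ticks from 1 job to 0 jobs: 4.4144.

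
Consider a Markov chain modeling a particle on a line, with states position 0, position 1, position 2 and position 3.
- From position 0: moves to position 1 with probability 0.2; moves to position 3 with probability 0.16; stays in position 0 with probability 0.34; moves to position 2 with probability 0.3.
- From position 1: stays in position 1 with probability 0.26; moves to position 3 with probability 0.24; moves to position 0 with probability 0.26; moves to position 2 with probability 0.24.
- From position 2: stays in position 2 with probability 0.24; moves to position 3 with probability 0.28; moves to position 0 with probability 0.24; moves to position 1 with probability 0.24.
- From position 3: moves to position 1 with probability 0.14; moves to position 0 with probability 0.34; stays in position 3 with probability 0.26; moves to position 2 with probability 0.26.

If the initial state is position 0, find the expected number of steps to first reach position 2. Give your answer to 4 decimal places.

Let t(s) be the expected number of steps to first reach position 2 from state s, with t(position 2) = 0. Conditioning on the first step:
t(position 0) = 1 + 0.34·t(position 0) + 0.2·t(position 1) + 0.16·t(position 3)
t(position 1) = 1 + 0.26·t(position 0) + 0.26·t(position 1) + 0.24·t(position 3)
t(position 3) = 1 + 0.34·t(position 0) + 0.14·t(position 1) + 0.26·t(position 3)
Solving: t(position 0) = 3.5694, t(position 1) = 3.8094, t(position 3) = 3.7120.
Expected steps from position 0 to position 2: 3.5694.

3.5694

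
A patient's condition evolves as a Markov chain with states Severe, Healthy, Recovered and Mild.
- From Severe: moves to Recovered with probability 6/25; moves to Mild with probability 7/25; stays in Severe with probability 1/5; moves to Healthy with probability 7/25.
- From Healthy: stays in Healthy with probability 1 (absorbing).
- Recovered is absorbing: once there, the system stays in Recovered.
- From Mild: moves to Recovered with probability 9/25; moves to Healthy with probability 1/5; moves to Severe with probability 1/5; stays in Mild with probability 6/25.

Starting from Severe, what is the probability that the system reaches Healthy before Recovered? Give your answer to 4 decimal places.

Let h(s) be the probability of absorption at Healthy starting from transient state s. Then h(Healthy) = 1 and h(Recovered) = 0. By first-step analysis:
h(Severe) = 0.2·h(Severe) + 0.28·1 + 0.24·0 + 0.28·h(Mild)
h(Mild) = 0.2·h(Severe) + 0.2·1 + 0.36·0 + 0.24·h(Mild)
Solving: h(Severe) = 0.4870, h(Mild) = 0.3913.
Starting from Severe, the probability is 0.4870.

0.4870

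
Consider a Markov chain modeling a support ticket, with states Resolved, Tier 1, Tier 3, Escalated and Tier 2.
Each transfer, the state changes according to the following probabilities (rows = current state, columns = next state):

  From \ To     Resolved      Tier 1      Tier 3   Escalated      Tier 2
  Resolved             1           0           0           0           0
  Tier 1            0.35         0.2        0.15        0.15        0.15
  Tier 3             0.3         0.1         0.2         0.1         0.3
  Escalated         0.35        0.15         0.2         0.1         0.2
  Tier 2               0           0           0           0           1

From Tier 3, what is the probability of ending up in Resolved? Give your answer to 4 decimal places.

Let h(s) be the probability of absorption at Resolved starting from transient state s. Then h(Resolved) = 1 and h(Tier 2) = 0. By first-step analysis:
h(Tier 1) = 0.35·1 + 0.2·h(Tier 1) + 0.15·h(Tier 3) + 0.15·h(Escalated) + 0.15·0
h(Tier 3) = 0.3·1 + 0.1·h(Tier 1) + 0.2·h(Tier 3) + 0.1·h(Escalated) + 0.3·0
h(Escalated) = 0.35·1 + 0.15·h(Tier 1) + 0.2·h(Tier 3) + 0.1·h(Escalated) + 0.2·0
Solving: h(Tier 1) = 0.6531, h(Tier 3) = 0.5337, h(Escalated) = 0.6163.
Starting from Tier 3, the probability is 0.5337.

0.5337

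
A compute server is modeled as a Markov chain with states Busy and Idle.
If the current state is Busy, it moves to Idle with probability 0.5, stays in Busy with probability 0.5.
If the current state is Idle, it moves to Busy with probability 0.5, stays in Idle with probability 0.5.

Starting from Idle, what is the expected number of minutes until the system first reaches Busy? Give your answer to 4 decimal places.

2.0000

Let t(s) be the expected number of minutes to first reach Busy from state s, with t(Busy) = 0. Conditioning on the first minute:
t(Idle) = 1 + 0.5·t(Idle)
Solving: t(Idle) = 2.0000.
Expected minutes from Idle to Busy: 2.0000.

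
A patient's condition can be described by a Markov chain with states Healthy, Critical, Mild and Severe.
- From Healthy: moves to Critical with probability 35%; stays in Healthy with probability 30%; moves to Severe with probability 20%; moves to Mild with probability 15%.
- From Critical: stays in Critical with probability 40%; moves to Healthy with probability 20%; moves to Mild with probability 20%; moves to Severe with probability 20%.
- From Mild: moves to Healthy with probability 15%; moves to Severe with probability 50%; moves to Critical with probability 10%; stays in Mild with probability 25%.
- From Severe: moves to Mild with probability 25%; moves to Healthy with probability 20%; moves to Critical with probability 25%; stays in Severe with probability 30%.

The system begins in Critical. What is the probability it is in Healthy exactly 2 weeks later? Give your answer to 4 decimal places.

Propagate the distribution vector 2 weeks from Critical.
After 0 weeks: (0.0000, 1.0000, 0.0000, 0.0000)
After 1 week: (0.2000, 0.4000, 0.2000, 0.2000)
After 2 weeks: (0.2100, 0.3000, 0.2100, 0.2800)
P(in Healthy after 2 weeks) = 0.2100

0.2100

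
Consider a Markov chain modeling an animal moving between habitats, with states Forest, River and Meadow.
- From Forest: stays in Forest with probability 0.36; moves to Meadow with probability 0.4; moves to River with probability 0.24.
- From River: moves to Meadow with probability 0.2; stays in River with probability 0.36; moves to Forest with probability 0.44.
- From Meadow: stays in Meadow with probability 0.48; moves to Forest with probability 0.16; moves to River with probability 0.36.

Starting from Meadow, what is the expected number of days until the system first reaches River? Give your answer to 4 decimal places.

Let t(s) be the expected number of days to first reach River from state s, with t(River) = 0. Conditioning on the first day:
t(Forest) = 1 + 0.36·t(Forest) + 0.4·t(Meadow)
t(Meadow) = 1 + 0.16·t(Forest) + 0.48·t(Meadow)
Solving: t(Forest) = 3.4226, t(Meadow) = 2.9762.
Expected days from Meadow to River: 2.9762.

2.9762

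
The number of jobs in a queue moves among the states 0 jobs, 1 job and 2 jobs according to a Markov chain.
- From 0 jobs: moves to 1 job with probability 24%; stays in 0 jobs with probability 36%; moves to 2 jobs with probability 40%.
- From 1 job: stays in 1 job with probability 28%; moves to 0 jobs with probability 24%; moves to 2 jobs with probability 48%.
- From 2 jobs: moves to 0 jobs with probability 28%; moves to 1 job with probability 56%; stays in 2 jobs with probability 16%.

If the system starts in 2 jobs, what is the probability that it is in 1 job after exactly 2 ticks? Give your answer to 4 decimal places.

0.3136

Sum over the intermediate state after 1 tick:
P = P(2 jobs→0 jobs)·P(0 jobs→1 job) + P(2 jobs→1 job)·P(1 job→1 job) + P(2 jobs→2 jobs)·P(2 jobs→1 job)
  = 0.28×0.24 + 0.56×0.28 + 0.16×0.56
  = 0.0672 + 0.1568 + 0.0896 = 0.3136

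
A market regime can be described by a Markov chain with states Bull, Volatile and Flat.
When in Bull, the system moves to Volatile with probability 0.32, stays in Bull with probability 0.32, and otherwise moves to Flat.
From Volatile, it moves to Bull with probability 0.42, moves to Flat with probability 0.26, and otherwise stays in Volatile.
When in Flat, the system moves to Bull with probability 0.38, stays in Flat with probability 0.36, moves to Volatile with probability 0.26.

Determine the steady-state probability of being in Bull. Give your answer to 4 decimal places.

Let the stationary distribution be π with π = πP and π_1 + π_2 + π_3 = 1.
π_1 = 0.32·π_1 + 0.42·π_2 + 0.38·π_3
π_2 = 0.32·π_1 + 0.32·π_2 + 0.26·π_3
Solving with the normalization constraint gives π = (0.3698, 0.3002, 0.3300).
So the stationary probability of Bull is 0.3698.

0.3698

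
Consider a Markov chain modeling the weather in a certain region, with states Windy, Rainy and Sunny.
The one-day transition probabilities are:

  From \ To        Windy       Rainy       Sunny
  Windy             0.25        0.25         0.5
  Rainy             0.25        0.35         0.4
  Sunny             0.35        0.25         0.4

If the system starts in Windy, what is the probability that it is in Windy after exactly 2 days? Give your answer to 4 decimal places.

0.3000

Sum over the intermediate state after 1 day:
P = P(Windy→Windy)·P(Windy→Windy) + P(Windy→Rainy)·P(Rainy→Windy) + P(Windy→Sunny)·P(Sunny→Windy)
  = 0.25×0.25 + 0.25×0.25 + 0.5×0.35
  = 0.0625 + 0.0625 + 0.1750 = 0.3000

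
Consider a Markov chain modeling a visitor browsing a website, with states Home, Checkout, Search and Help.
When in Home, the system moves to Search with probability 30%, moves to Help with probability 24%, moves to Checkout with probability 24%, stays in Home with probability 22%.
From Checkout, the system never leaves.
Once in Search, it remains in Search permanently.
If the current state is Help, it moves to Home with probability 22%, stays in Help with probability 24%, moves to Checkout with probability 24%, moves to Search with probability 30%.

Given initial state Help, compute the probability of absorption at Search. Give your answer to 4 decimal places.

Let h(s) be the probability of absorption at Search starting from transient state s. Then h(Search) = 1 and h(Checkout) = 0. By first-step analysis:
h(Home) = 0.22·h(Home) + 0.24·0 + 0.3·1 + 0.24·h(Help)
h(Help) = 0.22·h(Home) + 0.24·0 + 0.3·1 + 0.24·h(Help)
Solving: h(Home) = 0.5556, h(Help) = 0.5556.
Starting from Help, the probability is 0.5556.

0.5556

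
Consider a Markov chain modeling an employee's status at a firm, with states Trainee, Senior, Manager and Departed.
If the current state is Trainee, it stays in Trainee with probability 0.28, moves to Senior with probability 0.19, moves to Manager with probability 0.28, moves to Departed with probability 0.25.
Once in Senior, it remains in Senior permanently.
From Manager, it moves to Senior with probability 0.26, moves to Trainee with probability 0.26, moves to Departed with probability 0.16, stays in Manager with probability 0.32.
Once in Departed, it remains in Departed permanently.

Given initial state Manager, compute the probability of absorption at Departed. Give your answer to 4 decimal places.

Let h(s) be the probability of absorption at Departed starting from transient state s. Then h(Departed) = 1 and h(Senior) = 0. By first-step analysis:
h(Trainee) = 0.28·h(Trainee) + 0.19·0 + 0.28·h(Manager) + 0.25·1
h(Manager) = 0.26·h(Trainee) + 0.26·0 + 0.32·h(Manager) + 0.16·1
Solving: h(Trainee) = 0.5154, h(Manager) = 0.4323.
Starting from Manager, the probability is 0.4323.

0.4323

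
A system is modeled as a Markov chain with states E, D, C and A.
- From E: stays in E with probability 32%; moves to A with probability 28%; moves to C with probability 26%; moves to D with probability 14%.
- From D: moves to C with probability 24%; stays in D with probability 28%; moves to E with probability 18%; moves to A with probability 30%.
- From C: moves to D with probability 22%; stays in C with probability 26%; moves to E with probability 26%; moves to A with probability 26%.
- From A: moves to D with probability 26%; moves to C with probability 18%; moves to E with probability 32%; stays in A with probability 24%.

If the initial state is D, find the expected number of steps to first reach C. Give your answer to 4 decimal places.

4.3783

Let t(s) be the expected number of steps to first reach C from state s, with t(C) = 0. Conditioning on the first step:
t(E) = 1 + 0.32·t(E) + 0.14·t(D) + 0.28·t(A)
t(D) = 1 + 0.18·t(E) + 0.28·t(D) + 0.3·t(A)
t(A) = 1 + 0.32·t(E) + 0.26·t(D) + 0.24·t(A)
Solving: t(E) = 4.2710, t(D) = 4.3783, t(A) = 4.6120.
Expected steps from D to C: 4.3783.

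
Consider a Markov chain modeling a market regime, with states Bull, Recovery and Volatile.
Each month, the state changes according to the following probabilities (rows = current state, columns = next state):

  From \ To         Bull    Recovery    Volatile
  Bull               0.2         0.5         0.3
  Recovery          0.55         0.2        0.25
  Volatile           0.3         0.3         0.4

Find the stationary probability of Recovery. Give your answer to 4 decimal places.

Let the stationary distribution be π with π = πP and π_1 + π_2 + π_3 = 1.
π_1 = 0.2·π_1 + 0.55·π_2 + 0.3·π_3
π_2 = 0.5·π_1 + 0.2·π_2 + 0.3·π_3
Solving with the normalization constraint gives π = (0.3491, 0.3362, 0.3147).
So the stationary probability of Recovery is 0.3362.

0.3362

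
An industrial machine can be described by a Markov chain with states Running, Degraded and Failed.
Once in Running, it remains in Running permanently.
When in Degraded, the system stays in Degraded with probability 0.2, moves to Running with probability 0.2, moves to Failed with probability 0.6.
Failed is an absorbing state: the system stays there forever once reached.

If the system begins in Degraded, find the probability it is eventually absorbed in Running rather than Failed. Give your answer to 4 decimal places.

Let h(s) be the probability of absorption at Running starting from transient state s. Then h(Running) = 1 and h(Failed) = 0. By first-step analysis:
h(Degraded) = 0.2·1 + 0.2·h(Degraded) + 0.6·0
Solving: h(Degraded) = 0.2500.
Starting from Degraded, the probability is 0.2500.

0.2500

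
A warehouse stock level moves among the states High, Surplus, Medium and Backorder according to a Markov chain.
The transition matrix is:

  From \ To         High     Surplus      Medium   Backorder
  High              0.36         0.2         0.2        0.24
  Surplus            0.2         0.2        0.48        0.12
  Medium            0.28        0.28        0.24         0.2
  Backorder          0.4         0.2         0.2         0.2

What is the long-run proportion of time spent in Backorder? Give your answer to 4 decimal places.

Let the stationary distribution be π with π = πP and π_1 + π_2 + π_3 + π_4 = 1.
π_1 = 0.36·π_1 + 0.2·π_2 + 0.28·π_3 + 0.4·π_4
π_2 = 0.2·π_1 + 0.2·π_2 + 0.28·π_3 + 0.2·π_4
π_3 = 0.2·π_1 + 0.48·π_2 + 0.24·π_3 + 0.2·π_4
Solving with the normalization constraint gives π = (0.3104, 0.2218, 0.2730, 0.1947).
So the stationary probability of Backorder is 0.1947.

0.1947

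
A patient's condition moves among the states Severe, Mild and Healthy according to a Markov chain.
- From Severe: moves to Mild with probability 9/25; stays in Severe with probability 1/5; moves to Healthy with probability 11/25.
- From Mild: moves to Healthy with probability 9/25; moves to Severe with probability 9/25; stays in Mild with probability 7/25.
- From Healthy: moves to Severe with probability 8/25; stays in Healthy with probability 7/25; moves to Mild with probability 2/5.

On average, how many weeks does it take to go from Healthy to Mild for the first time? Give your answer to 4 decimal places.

Let t(s) be the expected number of weeks to first reach Mild from state s, with t(Mild) = 0. Conditioning on the first week:
t(Severe) = 1 + 0.2·t(Severe) + 0.44·t(Healthy)
t(Healthy) = 1 + 0.32·t(Severe) + 0.28·t(Healthy)
Solving: t(Severe) = 2.6654, t(Healthy) = 2.5735.
Expected weeks from Healthy to Mild: 2.5735.

2.5735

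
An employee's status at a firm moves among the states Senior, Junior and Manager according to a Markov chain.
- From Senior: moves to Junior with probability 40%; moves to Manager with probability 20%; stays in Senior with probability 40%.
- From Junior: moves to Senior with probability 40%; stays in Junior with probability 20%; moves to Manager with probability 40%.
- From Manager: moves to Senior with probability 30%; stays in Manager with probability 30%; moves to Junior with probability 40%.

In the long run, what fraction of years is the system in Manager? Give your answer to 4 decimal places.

0.2963

Let the stationary distribution be π with π = πP and π_1 + π_2 + π_3 = 1.
π_1 = 0.4·π_1 + 0.4·π_2 + 0.3·π_3
π_2 = 0.4·π_1 + 0.2·π_2 + 0.4·π_3
Solving with the normalization constraint gives π = (0.3704, 0.3333, 0.2963).
So the stationary probability of Manager is 0.2963.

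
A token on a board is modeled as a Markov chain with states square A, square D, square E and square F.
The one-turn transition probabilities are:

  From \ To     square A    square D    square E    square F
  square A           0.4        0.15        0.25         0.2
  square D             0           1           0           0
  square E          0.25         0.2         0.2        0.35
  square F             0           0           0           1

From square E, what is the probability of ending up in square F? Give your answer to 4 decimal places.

Let h(s) be the probability of absorption at square F starting from transient state s. Then h(square F) = 1 and h(square D) = 0. By first-step analysis:
h(square A) = 0.4·h(square A) + 0.15·0 + 0.25·h(square E) + 0.2·1
h(square E) = 0.25·h(square A) + 0.2·0 + 0.2·h(square E) + 0.35·1
Solving: h(square A) = 0.5928, h(square E) = 0.6228.
Starting from square E, the probability is 0.6228.

0.6228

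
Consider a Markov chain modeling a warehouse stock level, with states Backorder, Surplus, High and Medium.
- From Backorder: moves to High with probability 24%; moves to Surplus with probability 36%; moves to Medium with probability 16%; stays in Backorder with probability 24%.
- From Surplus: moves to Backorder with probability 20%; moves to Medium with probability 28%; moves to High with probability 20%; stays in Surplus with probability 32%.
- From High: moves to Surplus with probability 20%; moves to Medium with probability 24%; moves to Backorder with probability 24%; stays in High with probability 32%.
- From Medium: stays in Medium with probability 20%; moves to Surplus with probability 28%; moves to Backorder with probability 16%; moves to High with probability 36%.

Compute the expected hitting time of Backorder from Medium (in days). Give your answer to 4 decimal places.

5.1265

Let t(s) be the expected number of days to first reach Backorder from state s, with t(Backorder) = 0. Conditioning on the first day:
t(Surplus) = 1 + 0.32·t(Surplus) + 0.2·t(High) + 0.28·t(Medium)
t(High) = 1 + 0.2·t(Surplus) + 0.32·t(High) + 0.24·t(Medium)
t(Medium) = 1 + 0.28·t(Surplus) + 0.36·t(High) + 0.2·t(Medium)
Solving: t(Surplus) = 4.9767, t(High) = 4.7437, t(Medium) = 5.1265.
Expected days from Medium to Backorder: 5.1265.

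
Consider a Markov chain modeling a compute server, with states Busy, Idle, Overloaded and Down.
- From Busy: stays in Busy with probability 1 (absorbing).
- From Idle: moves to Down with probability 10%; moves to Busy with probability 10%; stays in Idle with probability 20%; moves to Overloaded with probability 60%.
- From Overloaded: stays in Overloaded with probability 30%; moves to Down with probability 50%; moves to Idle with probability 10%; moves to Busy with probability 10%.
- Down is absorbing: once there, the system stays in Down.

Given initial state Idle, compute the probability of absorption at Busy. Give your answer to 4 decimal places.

0.2600

Let h(s) be the probability of absorption at Busy starting from transient state s. Then h(Busy) = 1 and h(Down) = 0. By first-step analysis:
h(Idle) = 0.1·1 + 0.2·h(Idle) + 0.6·h(Overloaded) + 0.1·0
h(Overloaded) = 0.1·1 + 0.1·h(Idle) + 0.3·h(Overloaded) + 0.5·0
Solving: h(Idle) = 0.2600, h(Overloaded) = 0.1800.
Starting from Idle, the probability is 0.2600.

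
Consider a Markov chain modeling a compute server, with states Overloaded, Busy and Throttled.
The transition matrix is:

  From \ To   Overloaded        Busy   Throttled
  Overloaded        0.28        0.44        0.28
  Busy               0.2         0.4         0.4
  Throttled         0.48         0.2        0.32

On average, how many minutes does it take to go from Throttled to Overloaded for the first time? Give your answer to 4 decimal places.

2.4390

Let t(s) be the expected number of minutes to first reach Overloaded from state s, with t(Overloaded) = 0. Conditioning on the first minute:
t(Busy) = 1 + 0.4·t(Busy) + 0.4·t(Throttled)
t(Throttled) = 1 + 0.2·t(Busy) + 0.32·t(Throttled)
Solving: t(Busy) = 3.2927, t(Throttled) = 2.4390.
Expected minutes from Throttled to Overloaded: 2.4390.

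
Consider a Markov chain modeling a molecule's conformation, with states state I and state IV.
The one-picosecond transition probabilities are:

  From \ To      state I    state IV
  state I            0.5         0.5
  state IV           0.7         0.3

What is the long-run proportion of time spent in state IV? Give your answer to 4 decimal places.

Let the stationary distribution be π with π = πP and π_1 + π_2 = 1.
π_1 = 0.5·π_1 + 0.7·π_2
Solving with the normalization constraint gives π = (0.5833, 0.4167).
So the stationary probability of state IV is 0.4167.

0.4167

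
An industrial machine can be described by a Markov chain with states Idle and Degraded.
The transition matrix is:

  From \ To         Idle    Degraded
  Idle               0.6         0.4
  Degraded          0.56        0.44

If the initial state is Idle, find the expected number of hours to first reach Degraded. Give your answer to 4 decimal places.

2.5000

Let t(s) be the expected number of hours to first reach Degraded from state s, with t(Degraded) = 0. Conditioning on the first hour:
t(Idle) = 1 + 0.6·t(Idle)
Solving: t(Idle) = 2.5000.
Expected hours from Idle to Degraded: 2.5000.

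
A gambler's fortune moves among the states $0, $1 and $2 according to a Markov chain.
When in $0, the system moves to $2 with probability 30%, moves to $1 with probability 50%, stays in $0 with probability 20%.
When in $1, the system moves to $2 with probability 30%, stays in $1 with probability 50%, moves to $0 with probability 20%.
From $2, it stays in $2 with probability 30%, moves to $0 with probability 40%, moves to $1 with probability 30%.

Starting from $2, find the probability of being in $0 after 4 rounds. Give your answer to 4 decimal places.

Propagate the distribution vector 4 rounds from $2.
After 0 rounds: (0.0000, 0.0000, 1.0000)
After 1 round: (0.4000, 0.3000, 0.3000)
After 2 rounds: (0.2600, 0.4400, 0.3000)
After 3 rounds: (0.2600, 0.4400, 0.3000)
After 4 rounds: (0.2600, 0.4400, 0.3000)
P(in $0 after 4 rounds) = 0.2600

0.2600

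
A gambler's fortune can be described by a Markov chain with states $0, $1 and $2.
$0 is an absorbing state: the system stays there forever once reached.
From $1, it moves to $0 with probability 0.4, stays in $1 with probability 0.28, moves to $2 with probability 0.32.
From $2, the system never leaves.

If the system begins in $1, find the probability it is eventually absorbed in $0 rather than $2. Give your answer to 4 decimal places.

Let h(s) be the probability of absorption at $0 starting from transient state s. Then h($0) = 1 and h($2) = 0. By first-step analysis:
h($1) = 0.4·1 + 0.28·h($1) + 0.32·0
Solving: h($1) = 0.5556.
Starting from $1, the probability is 0.5556.

0.5556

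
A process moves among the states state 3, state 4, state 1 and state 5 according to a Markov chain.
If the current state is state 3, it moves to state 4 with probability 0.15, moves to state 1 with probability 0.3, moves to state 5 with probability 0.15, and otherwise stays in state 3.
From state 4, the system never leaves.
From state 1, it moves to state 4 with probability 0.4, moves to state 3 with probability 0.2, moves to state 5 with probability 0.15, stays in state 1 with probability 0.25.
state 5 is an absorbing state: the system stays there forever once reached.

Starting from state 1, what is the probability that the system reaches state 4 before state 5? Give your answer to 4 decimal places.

Let h(s) be the probability of absorption at state 4 starting from transient state s. Then h(state 4) = 1 and h(state 5) = 0. By first-step analysis:
h(state 3) = 0.4·h(state 3) + 0.15·1 + 0.3·h(state 1) + 0.15·0
h(state 1) = 0.2·h(state 3) + 0.4·1 + 0.25·h(state 1) + 0.15·0
Solving: h(state 3) = 0.5962, h(state 1) = 0.6923.
Starting from state 1, the probability is 0.6923.

0.6923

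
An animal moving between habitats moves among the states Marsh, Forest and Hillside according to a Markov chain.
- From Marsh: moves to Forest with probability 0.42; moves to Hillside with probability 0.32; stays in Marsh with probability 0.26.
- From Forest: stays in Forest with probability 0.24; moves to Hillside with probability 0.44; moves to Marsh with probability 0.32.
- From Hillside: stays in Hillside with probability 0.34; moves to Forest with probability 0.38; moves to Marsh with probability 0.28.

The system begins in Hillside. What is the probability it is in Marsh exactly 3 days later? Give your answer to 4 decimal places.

0.2877

Propagate the distribution vector 3 days from Hillside.
After 0 days: (0.0000, 0.0000, 1.0000)
After 1 day: (0.2800, 0.3800, 0.3400)
After 2 days: (0.2896, 0.3380, 0.3724)
After 3 days: (0.2877, 0.3443, 0.3680)
P(in Marsh after 3 days) = 0.2877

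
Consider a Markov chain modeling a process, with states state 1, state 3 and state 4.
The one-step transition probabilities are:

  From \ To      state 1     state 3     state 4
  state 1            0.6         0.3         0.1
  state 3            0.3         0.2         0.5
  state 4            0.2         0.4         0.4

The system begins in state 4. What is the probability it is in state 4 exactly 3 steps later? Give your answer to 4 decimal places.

0.3340

Propagate the distribution vector 3 steps from state 4.
After 0 steps: (0.0000, 0.0000, 1.0000)
After 1 step: (0.2000, 0.4000, 0.4000)
After 2 steps: (0.3200, 0.3000, 0.3800)
After 3 steps: (0.3580, 0.3080, 0.3340)
P(in state 4 after 3 steps) = 0.3340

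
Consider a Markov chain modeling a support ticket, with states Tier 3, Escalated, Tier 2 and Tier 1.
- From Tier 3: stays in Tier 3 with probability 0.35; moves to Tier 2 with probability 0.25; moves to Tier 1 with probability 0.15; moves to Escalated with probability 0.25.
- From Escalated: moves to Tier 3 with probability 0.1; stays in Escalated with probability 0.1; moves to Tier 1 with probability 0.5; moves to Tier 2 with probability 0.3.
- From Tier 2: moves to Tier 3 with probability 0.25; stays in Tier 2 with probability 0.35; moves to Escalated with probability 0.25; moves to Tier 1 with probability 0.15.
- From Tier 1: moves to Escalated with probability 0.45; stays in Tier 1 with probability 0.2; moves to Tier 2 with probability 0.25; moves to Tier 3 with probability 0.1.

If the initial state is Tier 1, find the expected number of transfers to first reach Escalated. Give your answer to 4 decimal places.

2.8037

Let t(s) be the expected number of transfers to first reach Escalated from state s, with t(Escalated) = 0. Conditioning on the first transfer:
t(Tier 3) = 1 + 0.35·t(Tier 3) + 0.25·t(Tier 2) + 0.15·t(Tier 1)
t(Tier 2) = 1 + 0.25·t(Tier 3) + 0.35·t(Tier 2) + 0.15·t(Tier 1)
t(Tier 1) = 1 + 0.1·t(Tier 3) + 0.25·t(Tier 2) + 0.2·t(Tier 1)
Solving: t(Tier 3) = 3.5514, t(Tier 2) = 3.5514, t(Tier 1) = 2.8037.
Expected transfers from Tier 1 to Escalated: 2.8037.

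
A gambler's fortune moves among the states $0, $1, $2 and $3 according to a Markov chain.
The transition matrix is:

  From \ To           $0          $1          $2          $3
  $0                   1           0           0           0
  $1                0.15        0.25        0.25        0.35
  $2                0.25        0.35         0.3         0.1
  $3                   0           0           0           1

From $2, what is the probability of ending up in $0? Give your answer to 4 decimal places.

Let h(s) be the probability of absorption at $0 starting from transient state s. Then h($0) = 1 and h($3) = 0. By first-step analysis:
h($1) = 0.15·1 + 0.25·h($1) + 0.25·h($2) + 0.35·0
h($2) = 0.25·1 + 0.35·h($1) + 0.3·h($2) + 0.1·0
Solving: h($1) = 0.3829, h($2) = 0.5486.
Starting from $2, the probability is 0.5486.

0.5486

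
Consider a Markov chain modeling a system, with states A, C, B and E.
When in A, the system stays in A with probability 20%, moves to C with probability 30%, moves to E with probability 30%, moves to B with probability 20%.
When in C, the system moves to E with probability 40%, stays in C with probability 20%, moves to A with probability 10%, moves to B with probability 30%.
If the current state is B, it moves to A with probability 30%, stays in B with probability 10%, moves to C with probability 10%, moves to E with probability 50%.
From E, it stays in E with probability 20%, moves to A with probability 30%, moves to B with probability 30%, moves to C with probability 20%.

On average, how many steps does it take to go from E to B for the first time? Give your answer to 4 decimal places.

3.6129

Let t(s) be the expected number of steps to first reach B from state s, with t(B) = 0. Conditioning on the first step:
t(A) = 1 + 0.2·t(A) + 0.3·t(C) + 0.3·t(E)
t(C) = 1 + 0.1·t(A) + 0.2·t(C) + 0.4·t(E)
t(E) = 1 + 0.3·t(A) + 0.2·t(C) + 0.2·t(E)
Solving: t(A) = 3.9355, t(C) = 3.5484, t(E) = 3.6129.
Expected steps from E to B: 3.6129.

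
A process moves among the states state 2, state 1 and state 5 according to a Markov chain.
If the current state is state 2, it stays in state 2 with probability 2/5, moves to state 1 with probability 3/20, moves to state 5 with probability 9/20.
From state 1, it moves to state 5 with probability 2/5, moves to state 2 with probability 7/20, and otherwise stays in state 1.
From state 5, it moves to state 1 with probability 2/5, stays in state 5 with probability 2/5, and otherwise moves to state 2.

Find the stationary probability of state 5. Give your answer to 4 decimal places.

Let the stationary distribution be π with π = πP and π_1 + π_2 + π_3 = 1.
π_1 = 0.4·π_1 + 0.35·π_2 + 0.2·π_3
π_2 = 0.15·π_1 + 0.25·π_2 + 0.4·π_3
Solving with the normalization constraint gives π = (0.3029, 0.2820, 0.4151).
So the stationary probability of state 5 is 0.4151.

0.4151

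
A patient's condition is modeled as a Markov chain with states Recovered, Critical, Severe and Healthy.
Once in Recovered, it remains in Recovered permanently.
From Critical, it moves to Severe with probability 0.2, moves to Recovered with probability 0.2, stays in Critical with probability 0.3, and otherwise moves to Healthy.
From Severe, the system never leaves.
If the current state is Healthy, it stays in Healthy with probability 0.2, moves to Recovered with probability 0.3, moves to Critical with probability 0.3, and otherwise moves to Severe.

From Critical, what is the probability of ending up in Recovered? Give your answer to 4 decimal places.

0.5319

Let h(s) be the probability of absorption at Recovered starting from transient state s. Then h(Recovered) = 1 and h(Severe) = 0. By first-step analysis:
h(Critical) = 0.2·1 + 0.3·h(Critical) + 0.2·0 + 0.3·h(Healthy)
h(Healthy) = 0.3·1 + 0.3·h(Critical) + 0.2·0 + 0.2·h(Healthy)
Solving: h(Critical) = 0.5319, h(Healthy) = 0.5745.
Starting from Critical, the probability is 0.5319.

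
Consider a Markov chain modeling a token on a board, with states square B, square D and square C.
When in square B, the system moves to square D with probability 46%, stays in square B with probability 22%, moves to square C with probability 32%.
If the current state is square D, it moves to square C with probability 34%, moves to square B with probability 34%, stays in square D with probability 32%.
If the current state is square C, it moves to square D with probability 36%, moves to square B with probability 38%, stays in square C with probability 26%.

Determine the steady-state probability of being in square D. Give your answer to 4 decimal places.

Let the stationary distribution be π with π = πP and π_1 + π_2 + π_3 = 1.
π_1 = 0.22·π_1 + 0.34·π_2 + 0.38·π_3
π_2 = 0.46·π_1 + 0.32·π_2 + 0.36·π_3
Solving with the normalization constraint gives π = (0.3146, 0.3764, 0.3090).
So the stationary probability of square D is 0.3764.

0.3764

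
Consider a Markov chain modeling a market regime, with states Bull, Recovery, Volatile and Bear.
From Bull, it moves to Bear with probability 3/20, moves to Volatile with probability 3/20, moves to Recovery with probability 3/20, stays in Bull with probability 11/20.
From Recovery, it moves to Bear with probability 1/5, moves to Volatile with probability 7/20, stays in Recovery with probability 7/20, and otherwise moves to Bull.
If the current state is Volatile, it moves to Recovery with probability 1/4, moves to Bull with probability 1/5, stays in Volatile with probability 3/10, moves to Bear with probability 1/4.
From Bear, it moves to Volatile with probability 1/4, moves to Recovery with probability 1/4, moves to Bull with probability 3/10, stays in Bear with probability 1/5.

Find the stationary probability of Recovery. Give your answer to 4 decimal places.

0.2444

Let the stationary distribution be π with π = πP and π_1 + π_2 + π_3 + π_4 = 1.
π_1 = 0.55·π_1 + 0.1·π_2 + 0.2·π_3 + 0.3·π_4
π_2 = 0.15·π_1 + 0.35·π_2 + 0.25·π_3 + 0.25·π_4
π_3 = 0.15·π_1 + 0.35·π_2 + 0.3·π_3 + 0.25·π_4
Solving with the normalization constraint gives π = (0.3005, 0.2444, 0.2572, 0.1978).
So the stationary probability of Recovery is 0.2444.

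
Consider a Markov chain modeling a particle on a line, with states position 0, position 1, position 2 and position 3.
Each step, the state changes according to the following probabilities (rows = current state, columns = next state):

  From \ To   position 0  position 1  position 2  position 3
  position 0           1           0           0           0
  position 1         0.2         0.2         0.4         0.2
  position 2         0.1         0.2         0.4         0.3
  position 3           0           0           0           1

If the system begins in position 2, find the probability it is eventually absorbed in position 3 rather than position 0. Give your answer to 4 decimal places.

0.7000

Let h(s) be the probability of absorption at position 3 starting from transient state s. Then h(position 3) = 1 and h(position 0) = 0. By first-step analysis:
h(position 1) = 0.2·0 + 0.2·h(position 1) + 0.4·h(position 2) + 0.2·1
h(position 2) = 0.1·0 + 0.2·h(position 1) + 0.4·h(position 2) + 0.3·1
Solving: h(position 1) = 0.6000, h(position 2) = 0.7000.
Starting from position 2, the probability is 0.7000.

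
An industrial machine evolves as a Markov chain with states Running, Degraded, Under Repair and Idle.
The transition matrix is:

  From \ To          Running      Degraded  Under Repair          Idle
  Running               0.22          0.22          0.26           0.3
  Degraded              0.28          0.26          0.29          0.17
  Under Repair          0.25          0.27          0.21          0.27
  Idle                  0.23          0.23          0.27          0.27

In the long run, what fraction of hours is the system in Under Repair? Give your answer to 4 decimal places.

0.2570

Let the stationary distribution be π with π = πP and π_1 + π_2 + π_3 + π_4 = 1.
π_1 = 0.22·π_1 + 0.28·π_2 + 0.25·π_3 + 0.23·π_4
π_2 = 0.22·π_1 + 0.26·π_2 + 0.27·π_3 + 0.23·π_4
π_3 = 0.26·π_1 + 0.29·π_2 + 0.21·π_3 + 0.27·π_4
Solving with the normalization constraint gives π = (0.2450, 0.2452, 0.2570, 0.2528).
So the stationary probability of Under Repair is 0.2570.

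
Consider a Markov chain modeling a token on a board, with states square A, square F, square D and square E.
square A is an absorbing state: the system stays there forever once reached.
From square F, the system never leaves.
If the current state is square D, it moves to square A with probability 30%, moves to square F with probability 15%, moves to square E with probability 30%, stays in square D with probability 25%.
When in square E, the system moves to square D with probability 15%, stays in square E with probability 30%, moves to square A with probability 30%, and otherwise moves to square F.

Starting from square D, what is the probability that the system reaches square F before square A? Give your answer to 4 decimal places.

Let h(s) be the probability of absorption at square F starting from transient state s. Then h(square F) = 1 and h(square A) = 0. By first-step analysis:
h(square D) = 0.3·0 + 0.15·1 + 0.25·h(square D) + 0.3·h(square E)
h(square E) = 0.3·0 + 0.25·1 + 0.15·h(square D) + 0.3·h(square E)
Solving: h(square D) = 0.3750, h(square E) = 0.4375.
Starting from square D, the probability is 0.3750.

0.3750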